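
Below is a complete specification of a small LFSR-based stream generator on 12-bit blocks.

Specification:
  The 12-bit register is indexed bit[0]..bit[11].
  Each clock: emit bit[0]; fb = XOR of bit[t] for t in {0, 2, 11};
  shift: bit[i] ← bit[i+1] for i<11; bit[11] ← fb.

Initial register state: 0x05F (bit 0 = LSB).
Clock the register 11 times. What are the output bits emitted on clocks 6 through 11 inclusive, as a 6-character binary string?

reg_0 = 0x05F
clock 1: out=1, reg = 0x02F
clock 2: out=1, reg = 0x017
clock 3: out=1, reg = 0x00B
clock 4: out=1, reg = 0x805
clock 5: out=1, reg = 0xC02
clock 6: out=0, reg = 0xE01
clock 7: out=1, reg = 0x700
clock 8: out=0, reg = 0x380
clock 9: out=0, reg = 0x1C0
clock 10: out=0, reg = 0x0E0
clock 11: out=0, reg = 0x070

010000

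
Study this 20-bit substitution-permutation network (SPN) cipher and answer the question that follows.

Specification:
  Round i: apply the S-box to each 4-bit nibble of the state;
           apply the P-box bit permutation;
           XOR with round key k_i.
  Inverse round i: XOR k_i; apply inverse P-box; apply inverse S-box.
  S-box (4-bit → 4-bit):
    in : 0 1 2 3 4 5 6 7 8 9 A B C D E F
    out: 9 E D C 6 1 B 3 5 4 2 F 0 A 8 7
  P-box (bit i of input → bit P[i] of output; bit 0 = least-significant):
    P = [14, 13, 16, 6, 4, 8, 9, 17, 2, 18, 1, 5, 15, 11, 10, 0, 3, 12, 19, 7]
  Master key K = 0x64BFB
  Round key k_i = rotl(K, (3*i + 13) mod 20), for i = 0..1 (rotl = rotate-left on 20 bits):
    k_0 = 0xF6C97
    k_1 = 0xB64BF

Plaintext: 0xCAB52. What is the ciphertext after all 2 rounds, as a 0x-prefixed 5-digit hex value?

s_0 = plaintext = 0xCAB52
s_1 = Round(s_0, k_0) = 0xA24E1
s_2 = Round(s_1, k_1) = 0xCD0FC

0xCD0FC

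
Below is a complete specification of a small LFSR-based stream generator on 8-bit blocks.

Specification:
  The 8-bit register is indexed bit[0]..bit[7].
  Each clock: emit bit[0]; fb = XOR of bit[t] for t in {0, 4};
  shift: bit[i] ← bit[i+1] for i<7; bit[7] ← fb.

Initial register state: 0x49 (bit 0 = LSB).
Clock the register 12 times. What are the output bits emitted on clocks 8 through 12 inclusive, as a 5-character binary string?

01011

reg_0 = 0x49
clock 1: out=1, reg = 0xA4
clock 2: out=0, reg = 0x52
clock 3: out=0, reg = 0xA9
clock 4: out=1, reg = 0xD4
clock 5: out=0, reg = 0xEA
clock 6: out=0, reg = 0x75
clock 7: out=1, reg = 0x3A
clock 8: out=0, reg = 0x9D
clock 9: out=1, reg = 0x4E
clock 10: out=0, reg = 0x27
clock 11: out=1, reg = 0x93
clock 12: out=1, reg = 0x49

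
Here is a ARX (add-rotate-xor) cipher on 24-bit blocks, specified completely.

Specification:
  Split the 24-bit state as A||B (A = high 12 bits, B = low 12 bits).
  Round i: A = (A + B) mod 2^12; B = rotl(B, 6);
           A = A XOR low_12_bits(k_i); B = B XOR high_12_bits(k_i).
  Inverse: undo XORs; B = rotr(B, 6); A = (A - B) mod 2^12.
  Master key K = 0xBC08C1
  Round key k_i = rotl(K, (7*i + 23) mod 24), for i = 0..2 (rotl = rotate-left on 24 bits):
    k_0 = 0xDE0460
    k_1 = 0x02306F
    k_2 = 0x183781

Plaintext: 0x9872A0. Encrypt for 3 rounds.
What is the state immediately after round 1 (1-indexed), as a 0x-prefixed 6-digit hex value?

s_0 = plaintext = 0x9872A0
s_1 = Round(s_0, k_0) = 0x8475EA
s_2 = Round(s_1, k_1) = 0xE5EAB4
s_3 = Round(s_2, k_2) = 0xE93CA9

0x8475EA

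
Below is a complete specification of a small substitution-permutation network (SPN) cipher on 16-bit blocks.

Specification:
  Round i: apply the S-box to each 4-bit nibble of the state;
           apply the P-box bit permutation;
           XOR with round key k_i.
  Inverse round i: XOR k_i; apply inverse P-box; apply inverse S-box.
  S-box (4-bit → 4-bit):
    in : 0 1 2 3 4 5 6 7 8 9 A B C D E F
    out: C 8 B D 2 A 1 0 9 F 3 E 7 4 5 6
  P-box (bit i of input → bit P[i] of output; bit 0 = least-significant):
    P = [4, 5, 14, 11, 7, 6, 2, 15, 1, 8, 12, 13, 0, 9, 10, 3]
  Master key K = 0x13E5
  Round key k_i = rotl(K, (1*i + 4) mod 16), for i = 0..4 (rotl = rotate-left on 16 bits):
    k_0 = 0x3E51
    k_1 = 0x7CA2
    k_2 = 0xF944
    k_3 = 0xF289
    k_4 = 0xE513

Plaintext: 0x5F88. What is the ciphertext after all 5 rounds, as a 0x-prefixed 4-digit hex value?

s_0 = plaintext = 0x5F88
s_1 = Round(s_0, k_0) = 0xA5C9
s_2 = Round(s_1, k_1) = 0x1757
s_3 = Round(s_2, k_2) = 0x790C
s_4 = Round(s_3, k_3) = 0x03BF
s_5 = Round(s_4, k_4) = 0x117D

0x117D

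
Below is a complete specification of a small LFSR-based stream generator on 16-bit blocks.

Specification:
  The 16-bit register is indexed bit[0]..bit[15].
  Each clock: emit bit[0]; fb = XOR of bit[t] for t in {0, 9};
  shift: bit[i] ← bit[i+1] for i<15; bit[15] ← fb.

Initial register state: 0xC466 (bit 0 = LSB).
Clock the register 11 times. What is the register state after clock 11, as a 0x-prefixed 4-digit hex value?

reg_0 = 0xC466
clock 1: out=0, reg = 0x6233
clock 2: out=1, reg = 0x3119
clock 3: out=1, reg = 0x988C
clock 4: out=0, reg = 0x4C46
clock 5: out=0, reg = 0x2623
clock 6: out=1, reg = 0x1311
clock 7: out=1, reg = 0x0988
clock 8: out=0, reg = 0x04C4
clock 9: out=0, reg = 0x0262
clock 10: out=0, reg = 0x8131
clock 11: out=1, reg = 0xC098

0xC098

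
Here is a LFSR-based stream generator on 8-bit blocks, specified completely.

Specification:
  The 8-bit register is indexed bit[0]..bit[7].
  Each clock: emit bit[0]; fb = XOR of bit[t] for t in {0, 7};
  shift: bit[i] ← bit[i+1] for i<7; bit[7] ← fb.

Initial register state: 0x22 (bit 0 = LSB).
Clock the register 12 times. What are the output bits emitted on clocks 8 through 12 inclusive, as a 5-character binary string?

reg_0 = 0x22
clock 1: out=0, reg = 0x11
clock 2: out=1, reg = 0x88
clock 3: out=0, reg = 0xC4
clock 4: out=0, reg = 0xE2
clock 5: out=0, reg = 0xF1
clock 6: out=1, reg = 0x78
clock 7: out=0, reg = 0x3C
clock 8: out=0, reg = 0x1E
clock 9: out=0, reg = 0x0F
clock 10: out=1, reg = 0x87
clock 11: out=1, reg = 0x43
clock 12: out=1, reg = 0xA1

00111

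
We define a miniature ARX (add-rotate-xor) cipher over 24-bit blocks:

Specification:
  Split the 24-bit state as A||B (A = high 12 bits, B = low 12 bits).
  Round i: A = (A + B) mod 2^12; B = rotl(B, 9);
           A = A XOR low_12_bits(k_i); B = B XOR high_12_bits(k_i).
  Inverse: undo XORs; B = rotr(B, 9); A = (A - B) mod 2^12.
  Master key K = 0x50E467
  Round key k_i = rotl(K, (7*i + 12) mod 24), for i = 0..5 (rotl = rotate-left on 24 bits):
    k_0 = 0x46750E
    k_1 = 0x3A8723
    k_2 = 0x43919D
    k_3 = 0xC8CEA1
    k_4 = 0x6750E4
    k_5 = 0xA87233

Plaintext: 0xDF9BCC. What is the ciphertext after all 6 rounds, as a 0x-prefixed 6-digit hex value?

0xC28CBA

s_0 = plaintext = 0xDF9BCC
s_1 = Round(s_0, k_0) = 0xCCBD1E
s_2 = Round(s_1, k_1) = 0xECAE0B
s_3 = Round(s_2, k_2) = 0xD483F8
s_4 = Round(s_3, k_3) = 0xFE1CF3
s_5 = Round(s_4, k_4) = 0xC301EB
s_6 = Round(s_5, k_5) = 0xC28CBA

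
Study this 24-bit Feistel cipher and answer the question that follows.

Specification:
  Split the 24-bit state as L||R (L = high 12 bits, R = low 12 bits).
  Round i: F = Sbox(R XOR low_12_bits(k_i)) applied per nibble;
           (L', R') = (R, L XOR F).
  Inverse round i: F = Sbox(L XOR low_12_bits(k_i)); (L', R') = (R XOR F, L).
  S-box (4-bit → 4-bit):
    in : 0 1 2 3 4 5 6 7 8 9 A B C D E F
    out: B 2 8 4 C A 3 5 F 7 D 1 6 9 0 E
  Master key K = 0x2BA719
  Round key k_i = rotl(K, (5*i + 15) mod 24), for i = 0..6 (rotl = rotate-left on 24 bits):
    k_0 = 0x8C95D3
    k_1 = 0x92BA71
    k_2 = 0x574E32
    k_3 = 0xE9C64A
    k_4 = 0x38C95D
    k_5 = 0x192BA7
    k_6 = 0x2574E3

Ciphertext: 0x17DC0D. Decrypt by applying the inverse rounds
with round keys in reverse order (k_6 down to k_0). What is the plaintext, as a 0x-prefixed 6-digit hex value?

s_0 = ciphertext = 0x17DC0D
s_1 = InvRound(s_0, k_6) = 0x67D17D
s_2 = InvRound(s_1, k_5) = 0x8E067D
s_3 = InvRound(s_2, k_4) = 0x4648E0
s_4 = InvRound(s_3, k_3) = 0x060464
s_5 = InvRound(s_4, k_2) = 0x4CC060
s_6 = InvRound(s_5, k_1) = 0x0794CC
s_7 = InvRound(s_6, k_0) = 0xE11079

0xE11079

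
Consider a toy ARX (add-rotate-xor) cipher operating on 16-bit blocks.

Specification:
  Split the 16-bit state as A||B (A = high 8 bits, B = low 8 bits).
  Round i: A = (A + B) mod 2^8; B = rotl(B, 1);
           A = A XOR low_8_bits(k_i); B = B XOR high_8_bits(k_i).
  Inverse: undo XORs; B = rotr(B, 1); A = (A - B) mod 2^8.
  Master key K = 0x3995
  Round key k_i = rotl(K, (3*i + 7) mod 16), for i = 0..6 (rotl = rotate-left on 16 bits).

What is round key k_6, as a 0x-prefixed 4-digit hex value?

K = 0x3995
k_0 = rotl(K, (3*0+7) mod 16) = rotl(K, 7) = 0xCA9C
k_1 = rotl(K, (3*1+7) mod 16) = rotl(K, 10) = 0x54E6
k_2 = rotl(K, (3*2+7) mod 16) = rotl(K, 13) = 0xA732
k_3 = rotl(K, (3*3+7) mod 16) = rotl(K, 0) = 0x3995
k_4 = rotl(K, (3*4+7) mod 16) = rotl(K, 3) = 0xCCA9
k_5 = rotl(K, (3*5+7) mod 16) = rotl(K, 6) = 0x654E
k_6 = rotl(K, (3*6+7) mod 16) = rotl(K, 9) = 0x2A73

0x2A73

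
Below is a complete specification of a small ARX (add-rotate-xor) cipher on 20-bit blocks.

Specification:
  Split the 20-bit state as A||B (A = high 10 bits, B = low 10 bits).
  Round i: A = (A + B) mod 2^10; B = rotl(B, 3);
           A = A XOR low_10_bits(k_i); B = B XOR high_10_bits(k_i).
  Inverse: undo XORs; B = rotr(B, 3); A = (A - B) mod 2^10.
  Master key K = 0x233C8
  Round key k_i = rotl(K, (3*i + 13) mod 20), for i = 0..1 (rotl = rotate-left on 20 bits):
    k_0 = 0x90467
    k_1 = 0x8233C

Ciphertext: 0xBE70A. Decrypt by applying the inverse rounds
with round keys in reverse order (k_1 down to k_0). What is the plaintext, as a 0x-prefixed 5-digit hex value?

s_0 = ciphertext = 0xBE70A
s_1 = InvRound(s_0, k_1) = 0x29520
s_2 = InvRound(s_1, k_0) = 0xF58EC

0xF58EC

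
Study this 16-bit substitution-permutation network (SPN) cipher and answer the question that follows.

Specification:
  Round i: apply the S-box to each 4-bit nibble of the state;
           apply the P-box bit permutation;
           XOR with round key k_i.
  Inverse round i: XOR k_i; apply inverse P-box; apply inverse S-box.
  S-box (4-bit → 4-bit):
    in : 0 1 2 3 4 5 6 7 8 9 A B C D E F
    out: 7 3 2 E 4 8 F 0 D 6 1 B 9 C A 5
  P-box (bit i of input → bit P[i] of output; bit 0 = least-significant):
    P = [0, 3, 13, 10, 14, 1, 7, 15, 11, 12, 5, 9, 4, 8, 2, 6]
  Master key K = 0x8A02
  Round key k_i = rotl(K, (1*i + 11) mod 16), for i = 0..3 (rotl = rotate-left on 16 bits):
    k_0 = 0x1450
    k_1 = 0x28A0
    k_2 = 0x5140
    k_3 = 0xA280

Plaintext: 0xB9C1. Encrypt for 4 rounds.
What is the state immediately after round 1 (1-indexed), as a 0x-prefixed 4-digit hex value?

0xC529

s_0 = plaintext = 0xB9C1
s_1 = Round(s_0, k_0) = 0xC529
s_2 = Round(s_1, k_1) = 0x0AFA
s_3 = Round(s_2, k_2) = 0x18D5
s_4 = Round(s_3, k_3) = 0x2D30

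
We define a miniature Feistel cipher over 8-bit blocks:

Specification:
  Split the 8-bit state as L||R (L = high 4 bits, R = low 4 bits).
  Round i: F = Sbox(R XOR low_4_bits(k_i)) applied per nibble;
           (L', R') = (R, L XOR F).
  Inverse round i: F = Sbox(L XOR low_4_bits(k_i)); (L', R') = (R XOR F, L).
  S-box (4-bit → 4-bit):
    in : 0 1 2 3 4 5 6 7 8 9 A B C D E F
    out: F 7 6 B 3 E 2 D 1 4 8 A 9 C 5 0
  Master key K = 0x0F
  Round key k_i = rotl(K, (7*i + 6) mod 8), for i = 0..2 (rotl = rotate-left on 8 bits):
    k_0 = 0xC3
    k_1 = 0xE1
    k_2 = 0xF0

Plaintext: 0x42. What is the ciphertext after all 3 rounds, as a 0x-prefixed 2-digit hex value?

0x40

s_0 = plaintext = 0x42
s_1 = Round(s_0, k_0) = 0x23
s_2 = Round(s_1, k_1) = 0x34
s_3 = Round(s_2, k_2) = 0x40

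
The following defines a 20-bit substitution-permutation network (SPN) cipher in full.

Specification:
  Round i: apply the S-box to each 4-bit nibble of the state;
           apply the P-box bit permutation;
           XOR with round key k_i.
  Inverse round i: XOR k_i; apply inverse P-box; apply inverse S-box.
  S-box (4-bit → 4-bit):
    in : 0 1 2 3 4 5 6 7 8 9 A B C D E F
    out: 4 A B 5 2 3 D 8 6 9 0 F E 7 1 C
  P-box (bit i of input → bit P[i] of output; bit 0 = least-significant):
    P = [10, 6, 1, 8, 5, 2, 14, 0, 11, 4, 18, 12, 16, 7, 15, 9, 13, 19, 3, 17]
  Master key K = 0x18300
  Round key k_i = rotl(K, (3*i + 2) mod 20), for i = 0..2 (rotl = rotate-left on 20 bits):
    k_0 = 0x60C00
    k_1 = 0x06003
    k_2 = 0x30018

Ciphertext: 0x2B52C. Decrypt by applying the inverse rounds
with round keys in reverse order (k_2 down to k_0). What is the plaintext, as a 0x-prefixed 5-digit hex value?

s_0 = ciphertext = 0x2B52C
s_1 = InvRound(s_0, k_2) = 0xE3159
s_2 = InvRound(s_1, k_1) = 0xCAC0C
s_3 = InvRound(s_2, k_0) = 0xB0A4A

0xB0A4A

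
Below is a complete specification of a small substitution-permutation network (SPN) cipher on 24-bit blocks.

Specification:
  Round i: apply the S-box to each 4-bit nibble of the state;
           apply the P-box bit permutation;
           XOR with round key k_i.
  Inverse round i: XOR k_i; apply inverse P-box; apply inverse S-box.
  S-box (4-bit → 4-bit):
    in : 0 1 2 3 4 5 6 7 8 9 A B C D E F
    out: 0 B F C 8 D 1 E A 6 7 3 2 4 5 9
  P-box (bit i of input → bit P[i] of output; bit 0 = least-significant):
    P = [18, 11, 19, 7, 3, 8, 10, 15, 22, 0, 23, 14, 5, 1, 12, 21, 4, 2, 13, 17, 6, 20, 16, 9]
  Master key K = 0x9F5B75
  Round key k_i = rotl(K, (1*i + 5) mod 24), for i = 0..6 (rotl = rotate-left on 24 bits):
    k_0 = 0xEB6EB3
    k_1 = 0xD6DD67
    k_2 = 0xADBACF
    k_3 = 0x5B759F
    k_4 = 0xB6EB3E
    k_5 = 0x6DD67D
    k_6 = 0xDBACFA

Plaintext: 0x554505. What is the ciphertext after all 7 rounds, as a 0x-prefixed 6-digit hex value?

0x1B327A

s_0 = plaintext = 0x554505
s_1 = Round(s_0, k_0) = 0x040C63
s_2 = Round(s_1, k_1) = 0xDCDDEE
s_3 = Round(s_2, k_2) = 0x20AEC3
s_4 = Round(s_3, k_3) = 0x82667D
s_5 = Round(s_4, k_4) = 0xEC4C0A
s_6 = Round(s_5, k_5) = 0x40DE38
s_7 = Round(s_6, k_6) = 0x1B327A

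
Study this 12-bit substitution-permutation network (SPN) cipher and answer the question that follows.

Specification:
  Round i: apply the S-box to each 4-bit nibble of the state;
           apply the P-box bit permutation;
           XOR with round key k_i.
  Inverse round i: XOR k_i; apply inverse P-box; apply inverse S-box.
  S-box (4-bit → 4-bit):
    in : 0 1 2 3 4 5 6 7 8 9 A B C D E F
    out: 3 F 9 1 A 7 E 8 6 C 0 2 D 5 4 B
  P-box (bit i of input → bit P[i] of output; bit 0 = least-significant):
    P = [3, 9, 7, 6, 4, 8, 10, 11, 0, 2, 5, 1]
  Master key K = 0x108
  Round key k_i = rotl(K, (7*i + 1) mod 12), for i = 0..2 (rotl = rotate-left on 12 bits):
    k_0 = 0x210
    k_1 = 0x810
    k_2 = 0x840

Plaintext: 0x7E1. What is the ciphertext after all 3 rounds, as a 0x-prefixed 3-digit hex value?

s_0 = plaintext = 0x7E1
s_1 = Round(s_0, k_0) = 0x4DA
s_2 = Round(s_1, k_1) = 0xC06
s_3 = Round(s_2, k_2) = 0xBB3

0xBB3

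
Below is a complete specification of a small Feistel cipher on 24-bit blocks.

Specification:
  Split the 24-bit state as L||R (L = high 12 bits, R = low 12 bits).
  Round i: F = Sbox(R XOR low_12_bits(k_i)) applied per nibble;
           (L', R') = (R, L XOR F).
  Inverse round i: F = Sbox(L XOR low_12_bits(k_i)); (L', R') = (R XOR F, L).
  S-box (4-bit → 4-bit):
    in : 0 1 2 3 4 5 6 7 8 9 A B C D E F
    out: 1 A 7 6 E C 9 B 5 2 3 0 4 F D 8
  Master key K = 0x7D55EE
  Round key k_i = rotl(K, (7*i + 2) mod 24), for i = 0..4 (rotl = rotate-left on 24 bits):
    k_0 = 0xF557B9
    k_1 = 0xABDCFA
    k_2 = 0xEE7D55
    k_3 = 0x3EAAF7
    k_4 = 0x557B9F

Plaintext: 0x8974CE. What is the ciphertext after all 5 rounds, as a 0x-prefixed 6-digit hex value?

s_0 = plaintext = 0x8974CE
s_1 = Round(s_0, k_0) = 0x4CEE2C
s_2 = Round(s_1, k_1) = 0xE2C337
s_3 = Round(s_2, k_2) = 0x3373BB
s_4 = Round(s_3, k_3) = 0x3BB1D3
s_5 = Round(s_4, k_4) = 0x1D305F

0x1D305F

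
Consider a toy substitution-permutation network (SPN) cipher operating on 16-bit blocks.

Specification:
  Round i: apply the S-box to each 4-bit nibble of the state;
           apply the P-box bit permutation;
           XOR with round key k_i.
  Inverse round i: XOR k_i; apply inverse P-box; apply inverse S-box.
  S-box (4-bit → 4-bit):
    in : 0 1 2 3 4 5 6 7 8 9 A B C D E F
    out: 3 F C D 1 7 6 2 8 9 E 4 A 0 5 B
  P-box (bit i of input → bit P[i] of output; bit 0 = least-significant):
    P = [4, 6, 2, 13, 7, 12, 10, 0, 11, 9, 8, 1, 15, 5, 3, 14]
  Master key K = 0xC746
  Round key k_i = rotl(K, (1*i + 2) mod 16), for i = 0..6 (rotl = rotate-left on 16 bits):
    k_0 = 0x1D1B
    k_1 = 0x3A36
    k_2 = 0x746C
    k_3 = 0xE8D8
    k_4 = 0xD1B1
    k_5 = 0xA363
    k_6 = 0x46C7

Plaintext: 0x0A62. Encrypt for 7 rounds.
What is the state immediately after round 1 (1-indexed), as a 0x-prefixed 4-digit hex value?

s_0 = plaintext = 0x0A62
s_1 = Round(s_0, k_0) = 0xAA3D
s_2 = Round(s_1, k_1) = 0x7D9D
s_3 = Round(s_2, k_2) = 0x74CD
s_4 = Round(s_3, k_3) = 0xF0F9
s_5 = Round(s_4, k_4) = 0x2B00
s_6 = Round(s_5, k_5) = 0xF2BB
s_7 = Round(s_6, k_6) = 0x83E1

0xAA3D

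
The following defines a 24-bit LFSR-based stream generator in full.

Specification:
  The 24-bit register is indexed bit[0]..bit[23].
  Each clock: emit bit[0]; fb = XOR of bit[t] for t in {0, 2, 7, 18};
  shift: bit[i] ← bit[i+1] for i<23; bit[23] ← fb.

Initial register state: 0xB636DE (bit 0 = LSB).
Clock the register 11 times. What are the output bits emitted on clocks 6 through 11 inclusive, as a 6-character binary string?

011011

reg_0 = 0xB636DE
clock 1: out=0, reg = 0xDB1B6F
clock 2: out=1, reg = 0x6D8DB7
clock 3: out=1, reg = 0x36C6DB
clock 4: out=1, reg = 0x9B636D
clock 5: out=1, reg = 0x4DB1B6
clock 6: out=0, reg = 0xA6D8DB
clock 7: out=1, reg = 0xD36C6D
clock 8: out=1, reg = 0x69B636
clock 9: out=0, reg = 0xB4DB1B
clock 10: out=1, reg = 0x5A6D8D
clock 11: out=1, reg = 0xAD36C6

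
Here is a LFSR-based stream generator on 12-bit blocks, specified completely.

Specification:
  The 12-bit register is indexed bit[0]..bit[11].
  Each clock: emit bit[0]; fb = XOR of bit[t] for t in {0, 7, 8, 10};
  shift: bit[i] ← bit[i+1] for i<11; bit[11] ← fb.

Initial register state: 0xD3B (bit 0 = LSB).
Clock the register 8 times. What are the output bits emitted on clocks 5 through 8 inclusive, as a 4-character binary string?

reg_0 = 0xD3B
clock 1: out=1, reg = 0xE9D
clock 2: out=1, reg = 0xF4E
clock 3: out=0, reg = 0x7A7
clock 4: out=1, reg = 0x3D3
clock 5: out=1, reg = 0x9E9
clock 6: out=1, reg = 0xCF4
clock 7: out=0, reg = 0x67A
clock 8: out=0, reg = 0xB3D

1100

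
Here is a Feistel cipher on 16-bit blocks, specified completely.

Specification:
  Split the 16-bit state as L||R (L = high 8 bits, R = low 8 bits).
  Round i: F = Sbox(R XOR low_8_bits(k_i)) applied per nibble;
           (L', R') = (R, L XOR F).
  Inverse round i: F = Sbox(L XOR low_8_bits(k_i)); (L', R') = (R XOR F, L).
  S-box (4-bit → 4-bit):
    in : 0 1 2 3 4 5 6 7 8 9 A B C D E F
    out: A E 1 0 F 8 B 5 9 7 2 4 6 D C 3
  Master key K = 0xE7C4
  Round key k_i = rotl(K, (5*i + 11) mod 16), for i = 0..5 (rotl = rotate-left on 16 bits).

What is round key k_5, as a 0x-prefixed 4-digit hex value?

K = 0xE7C4
k_0 = rotl(K, (5*0+11) mod 16) = rotl(K, 11) = 0x273E
k_1 = rotl(K, (5*1+11) mod 16) = rotl(K, 0) = 0xE7C4
k_2 = rotl(K, (5*2+11) mod 16) = rotl(K, 5) = 0xF89C
k_3 = rotl(K, (5*3+11) mod 16) = rotl(K, 10) = 0x139F
k_4 = rotl(K, (5*4+11) mod 16) = rotl(K, 15) = 0x73E2
k_5 = rotl(K, (5*5+11) mod 16) = rotl(K, 4) = 0x7C4E

0x7C4E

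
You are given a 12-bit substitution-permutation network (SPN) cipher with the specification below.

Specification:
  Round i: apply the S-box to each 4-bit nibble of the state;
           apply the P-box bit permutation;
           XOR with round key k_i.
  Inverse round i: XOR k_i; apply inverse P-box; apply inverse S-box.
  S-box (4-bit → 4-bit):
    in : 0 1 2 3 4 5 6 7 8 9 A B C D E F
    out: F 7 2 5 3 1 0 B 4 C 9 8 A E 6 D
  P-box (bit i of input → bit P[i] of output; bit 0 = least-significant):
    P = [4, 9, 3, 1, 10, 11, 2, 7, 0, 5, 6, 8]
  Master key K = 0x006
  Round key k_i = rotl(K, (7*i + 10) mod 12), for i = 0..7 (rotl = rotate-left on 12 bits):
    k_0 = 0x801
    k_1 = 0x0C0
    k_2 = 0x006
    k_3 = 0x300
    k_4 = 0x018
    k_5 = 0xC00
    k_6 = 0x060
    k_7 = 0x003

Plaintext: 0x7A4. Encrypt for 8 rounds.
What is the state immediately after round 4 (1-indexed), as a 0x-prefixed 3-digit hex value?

s_0 = plaintext = 0x7A4
s_1 = Round(s_0, k_0) = 0xFB0
s_2 = Round(s_1, k_1) = 0x31B
s_3 = Round(s_2, k_2) = 0xC41
s_4 = Round(s_3, k_3) = 0xC38
s_5 = Round(s_4, k_4) = 0x534
s_6 = Round(s_5, k_5) = 0xA15
s_7 = Round(s_6, k_6) = 0xD75
s_8 = Round(s_7, k_7) = 0xDF3

0xC38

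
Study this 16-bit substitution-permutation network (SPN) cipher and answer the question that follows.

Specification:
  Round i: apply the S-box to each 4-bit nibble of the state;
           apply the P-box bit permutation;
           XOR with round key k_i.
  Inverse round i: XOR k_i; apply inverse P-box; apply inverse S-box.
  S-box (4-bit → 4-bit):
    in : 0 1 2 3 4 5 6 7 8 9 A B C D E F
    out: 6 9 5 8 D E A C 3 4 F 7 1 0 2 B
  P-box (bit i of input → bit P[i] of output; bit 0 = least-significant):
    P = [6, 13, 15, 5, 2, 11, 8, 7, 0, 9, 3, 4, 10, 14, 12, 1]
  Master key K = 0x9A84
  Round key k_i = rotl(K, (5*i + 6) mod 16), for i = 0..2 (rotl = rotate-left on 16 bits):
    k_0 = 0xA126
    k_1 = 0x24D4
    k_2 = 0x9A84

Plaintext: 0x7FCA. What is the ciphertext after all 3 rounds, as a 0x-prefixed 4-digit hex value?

s_0 = plaintext = 0x7FCA
s_1 = Round(s_0, k_0) = 0x1351
s_2 = Round(s_1, k_1) = 0x2926
s_3 = Round(s_2, k_2) = 0xAFA8

0xAFA8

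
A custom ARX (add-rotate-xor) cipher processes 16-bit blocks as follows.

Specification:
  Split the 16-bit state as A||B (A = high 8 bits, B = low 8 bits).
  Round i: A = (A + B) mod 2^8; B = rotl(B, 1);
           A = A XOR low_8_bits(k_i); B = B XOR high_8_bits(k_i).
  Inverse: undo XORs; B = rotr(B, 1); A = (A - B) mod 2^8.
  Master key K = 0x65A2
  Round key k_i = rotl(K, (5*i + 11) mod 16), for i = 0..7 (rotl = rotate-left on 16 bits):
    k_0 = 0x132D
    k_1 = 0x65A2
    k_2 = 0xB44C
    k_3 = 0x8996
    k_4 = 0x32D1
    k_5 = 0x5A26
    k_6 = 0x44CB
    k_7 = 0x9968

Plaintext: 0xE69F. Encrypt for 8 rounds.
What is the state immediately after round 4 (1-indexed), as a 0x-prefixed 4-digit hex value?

0x5B14

s_0 = plaintext = 0xE69F
s_1 = Round(s_0, k_0) = 0xA82C
s_2 = Round(s_1, k_1) = 0x763D
s_3 = Round(s_2, k_2) = 0xFFCE
s_4 = Round(s_3, k_3) = 0x5B14
s_5 = Round(s_4, k_4) = 0xBE1A
s_6 = Round(s_5, k_5) = 0xFE6E
s_7 = Round(s_6, k_6) = 0xA798
s_8 = Round(s_7, k_7) = 0x57A8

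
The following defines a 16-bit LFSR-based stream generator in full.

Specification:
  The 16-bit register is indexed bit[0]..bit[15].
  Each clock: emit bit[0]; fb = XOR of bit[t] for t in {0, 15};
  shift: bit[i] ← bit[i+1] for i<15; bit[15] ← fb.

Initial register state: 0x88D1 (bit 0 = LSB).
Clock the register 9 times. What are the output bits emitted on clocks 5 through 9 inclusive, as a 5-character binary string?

10110

reg_0 = 0x88D1
clock 1: out=1, reg = 0x4468
clock 2: out=0, reg = 0x2234
clock 3: out=0, reg = 0x111A
clock 4: out=0, reg = 0x088D
clock 5: out=1, reg = 0x8446
clock 6: out=0, reg = 0xC223
clock 7: out=1, reg = 0x6111
clock 8: out=1, reg = 0xB088
clock 9: out=0, reg = 0xD844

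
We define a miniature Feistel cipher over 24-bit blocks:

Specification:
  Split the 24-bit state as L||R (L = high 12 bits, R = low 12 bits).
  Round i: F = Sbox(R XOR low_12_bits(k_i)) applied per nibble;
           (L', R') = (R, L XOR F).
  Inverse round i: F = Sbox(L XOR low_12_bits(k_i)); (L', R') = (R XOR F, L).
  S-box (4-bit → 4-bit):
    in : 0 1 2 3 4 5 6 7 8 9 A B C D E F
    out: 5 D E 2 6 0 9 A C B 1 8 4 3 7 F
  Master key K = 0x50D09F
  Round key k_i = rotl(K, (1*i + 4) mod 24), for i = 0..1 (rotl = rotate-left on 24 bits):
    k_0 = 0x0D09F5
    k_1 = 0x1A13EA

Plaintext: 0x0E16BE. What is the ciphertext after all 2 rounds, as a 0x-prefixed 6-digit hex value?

s_0 = plaintext = 0x0E16BE
s_1 = Round(s_0, k_0) = 0x6BEF89
s_2 = Round(s_1, k_1) = 0xF8922C

0xF8922C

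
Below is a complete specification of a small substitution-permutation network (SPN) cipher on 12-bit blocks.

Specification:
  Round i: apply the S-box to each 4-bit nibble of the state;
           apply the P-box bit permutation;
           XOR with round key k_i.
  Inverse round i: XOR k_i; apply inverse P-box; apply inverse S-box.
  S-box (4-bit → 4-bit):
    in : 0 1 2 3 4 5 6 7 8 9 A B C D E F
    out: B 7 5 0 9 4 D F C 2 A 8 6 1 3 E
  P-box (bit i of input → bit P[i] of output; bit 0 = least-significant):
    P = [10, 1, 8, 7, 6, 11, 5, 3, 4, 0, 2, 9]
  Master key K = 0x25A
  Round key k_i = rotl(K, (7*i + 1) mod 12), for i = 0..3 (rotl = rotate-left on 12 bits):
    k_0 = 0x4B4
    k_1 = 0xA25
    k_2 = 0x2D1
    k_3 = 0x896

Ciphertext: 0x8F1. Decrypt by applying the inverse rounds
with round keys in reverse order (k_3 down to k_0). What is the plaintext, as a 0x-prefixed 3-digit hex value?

s_0 = ciphertext = 0x8F1
s_1 = InvRound(s_0, k_3) = 0xC29
s_2 = InvRound(s_1, k_2) = 0x474
s_3 = InvRound(s_2, k_1) = 0x0ED
s_4 = InvRound(s_3, k_0) = 0xE4D

0xE4D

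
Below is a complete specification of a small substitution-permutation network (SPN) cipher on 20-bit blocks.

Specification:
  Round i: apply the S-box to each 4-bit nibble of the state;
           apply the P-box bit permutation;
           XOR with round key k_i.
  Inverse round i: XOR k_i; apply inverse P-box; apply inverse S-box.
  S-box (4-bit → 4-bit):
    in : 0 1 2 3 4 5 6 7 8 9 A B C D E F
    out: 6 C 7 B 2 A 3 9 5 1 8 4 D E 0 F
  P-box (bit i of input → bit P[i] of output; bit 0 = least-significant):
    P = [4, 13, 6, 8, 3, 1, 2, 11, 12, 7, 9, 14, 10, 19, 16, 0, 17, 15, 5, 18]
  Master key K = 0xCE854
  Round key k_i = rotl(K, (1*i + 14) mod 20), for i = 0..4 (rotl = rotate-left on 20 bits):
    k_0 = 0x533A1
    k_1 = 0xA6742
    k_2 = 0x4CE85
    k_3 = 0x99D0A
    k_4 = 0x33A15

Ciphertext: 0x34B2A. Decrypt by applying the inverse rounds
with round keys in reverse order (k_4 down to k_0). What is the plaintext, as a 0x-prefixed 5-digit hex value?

s_0 = ciphertext = 0x34B2A
s_1 = InvRound(s_0, k_4) = 0xBA723
s_2 = InvRound(s_1, k_3) = 0x8A874
s_3 = InvRound(s_2, k_2) = 0x13DE2
s_4 = InvRound(s_3, k_1) = 0x80FAE
s_5 = InvRound(s_4, k_0) = 0xAF9F4

0xAF9F4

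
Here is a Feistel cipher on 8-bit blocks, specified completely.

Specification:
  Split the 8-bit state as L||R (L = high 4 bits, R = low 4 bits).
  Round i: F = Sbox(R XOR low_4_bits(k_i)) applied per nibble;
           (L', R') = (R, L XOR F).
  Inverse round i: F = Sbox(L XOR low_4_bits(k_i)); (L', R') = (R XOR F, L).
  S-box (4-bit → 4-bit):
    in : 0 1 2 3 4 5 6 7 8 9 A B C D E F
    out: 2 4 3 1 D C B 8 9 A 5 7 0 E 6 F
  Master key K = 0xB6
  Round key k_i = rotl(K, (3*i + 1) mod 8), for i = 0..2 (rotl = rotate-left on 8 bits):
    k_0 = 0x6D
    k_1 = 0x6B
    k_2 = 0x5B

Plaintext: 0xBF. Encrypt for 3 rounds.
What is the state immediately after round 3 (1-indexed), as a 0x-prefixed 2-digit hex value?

s_0 = plaintext = 0xBF
s_1 = Round(s_0, k_0) = 0xF8
s_2 = Round(s_1, k_1) = 0x8E
s_3 = Round(s_2, k_2) = 0xE4

0xE4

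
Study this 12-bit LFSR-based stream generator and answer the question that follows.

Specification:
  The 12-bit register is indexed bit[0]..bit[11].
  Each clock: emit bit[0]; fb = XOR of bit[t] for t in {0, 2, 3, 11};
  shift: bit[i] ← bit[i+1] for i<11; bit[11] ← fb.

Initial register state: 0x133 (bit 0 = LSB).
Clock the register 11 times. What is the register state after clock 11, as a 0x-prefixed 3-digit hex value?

reg_0 = 0x133
clock 1: out=1, reg = 0x899
clock 2: out=1, reg = 0xC4C
clock 3: out=0, reg = 0xE26
clock 4: out=0, reg = 0x713
clock 5: out=1, reg = 0xB89
clock 6: out=1, reg = 0xDC4
clock 7: out=0, reg = 0x6E2
clock 8: out=0, reg = 0x371
clock 9: out=1, reg = 0x9B8
clock 10: out=0, reg = 0x4DC
clock 11: out=0, reg = 0x26E

0x26E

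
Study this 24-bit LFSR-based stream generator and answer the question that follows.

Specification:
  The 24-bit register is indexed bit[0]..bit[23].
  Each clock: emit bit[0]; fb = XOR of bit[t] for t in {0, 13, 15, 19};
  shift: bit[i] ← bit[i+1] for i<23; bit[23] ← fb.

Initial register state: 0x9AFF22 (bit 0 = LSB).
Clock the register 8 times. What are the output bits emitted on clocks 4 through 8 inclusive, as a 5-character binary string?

reg_0 = 0x9AFF22
clock 1: out=0, reg = 0xCD7F91
clock 2: out=1, reg = 0xE6BFC8
clock 3: out=0, reg = 0x735FE4
clock 4: out=0, reg = 0x39AFF2
clock 5: out=0, reg = 0x9CD7F9
clock 6: out=1, reg = 0xCE6BFC
clock 7: out=0, reg = 0x6735FE
clock 8: out=0, reg = 0xB39AFF

00100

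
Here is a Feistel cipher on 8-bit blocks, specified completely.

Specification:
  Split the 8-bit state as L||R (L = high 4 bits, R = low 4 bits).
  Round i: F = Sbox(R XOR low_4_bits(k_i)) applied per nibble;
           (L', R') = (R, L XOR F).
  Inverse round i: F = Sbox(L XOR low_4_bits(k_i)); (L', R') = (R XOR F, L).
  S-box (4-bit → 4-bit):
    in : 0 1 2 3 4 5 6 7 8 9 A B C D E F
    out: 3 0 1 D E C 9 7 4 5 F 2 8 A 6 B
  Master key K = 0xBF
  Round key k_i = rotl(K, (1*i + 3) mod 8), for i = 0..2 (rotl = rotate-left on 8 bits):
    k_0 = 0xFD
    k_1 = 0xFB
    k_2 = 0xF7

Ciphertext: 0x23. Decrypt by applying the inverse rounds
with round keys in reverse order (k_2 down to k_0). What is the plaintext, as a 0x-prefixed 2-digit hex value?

s_0 = ciphertext = 0x23
s_1 = InvRound(s_0, k_2) = 0xF2
s_2 = InvRound(s_1, k_1) = 0xCF
s_3 = InvRound(s_2, k_0) = 0xFC

0xFC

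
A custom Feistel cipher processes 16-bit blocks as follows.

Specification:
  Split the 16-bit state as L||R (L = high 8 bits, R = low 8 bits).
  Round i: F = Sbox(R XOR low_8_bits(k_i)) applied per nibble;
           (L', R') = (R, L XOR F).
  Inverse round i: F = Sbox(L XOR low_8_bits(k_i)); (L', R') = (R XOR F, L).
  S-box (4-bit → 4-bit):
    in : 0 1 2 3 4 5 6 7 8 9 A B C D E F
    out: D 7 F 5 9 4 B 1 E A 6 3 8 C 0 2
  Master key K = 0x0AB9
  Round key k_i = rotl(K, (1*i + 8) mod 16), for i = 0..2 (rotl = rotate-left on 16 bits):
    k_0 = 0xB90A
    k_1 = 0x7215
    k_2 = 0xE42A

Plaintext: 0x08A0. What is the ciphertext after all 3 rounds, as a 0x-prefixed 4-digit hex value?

0xB3C4

s_0 = plaintext = 0x08A0
s_1 = Round(s_0, k_0) = 0xA06E
s_2 = Round(s_1, k_1) = 0x6EB3
s_3 = Round(s_2, k_2) = 0xB3C4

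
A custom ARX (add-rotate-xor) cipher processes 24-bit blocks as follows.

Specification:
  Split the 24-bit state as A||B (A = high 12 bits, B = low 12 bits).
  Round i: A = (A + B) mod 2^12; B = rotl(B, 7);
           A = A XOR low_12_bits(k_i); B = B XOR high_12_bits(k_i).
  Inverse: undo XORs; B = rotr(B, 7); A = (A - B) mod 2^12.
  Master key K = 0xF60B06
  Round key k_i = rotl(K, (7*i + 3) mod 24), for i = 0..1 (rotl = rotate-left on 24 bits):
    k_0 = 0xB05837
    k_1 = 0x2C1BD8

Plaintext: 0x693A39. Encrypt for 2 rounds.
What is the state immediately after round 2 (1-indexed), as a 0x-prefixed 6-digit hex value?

s_0 = plaintext = 0x693A39
s_1 = Round(s_0, k_0) = 0x8FB7D4
s_2 = Round(s_1, k_1) = 0xB178FF

0xB178FF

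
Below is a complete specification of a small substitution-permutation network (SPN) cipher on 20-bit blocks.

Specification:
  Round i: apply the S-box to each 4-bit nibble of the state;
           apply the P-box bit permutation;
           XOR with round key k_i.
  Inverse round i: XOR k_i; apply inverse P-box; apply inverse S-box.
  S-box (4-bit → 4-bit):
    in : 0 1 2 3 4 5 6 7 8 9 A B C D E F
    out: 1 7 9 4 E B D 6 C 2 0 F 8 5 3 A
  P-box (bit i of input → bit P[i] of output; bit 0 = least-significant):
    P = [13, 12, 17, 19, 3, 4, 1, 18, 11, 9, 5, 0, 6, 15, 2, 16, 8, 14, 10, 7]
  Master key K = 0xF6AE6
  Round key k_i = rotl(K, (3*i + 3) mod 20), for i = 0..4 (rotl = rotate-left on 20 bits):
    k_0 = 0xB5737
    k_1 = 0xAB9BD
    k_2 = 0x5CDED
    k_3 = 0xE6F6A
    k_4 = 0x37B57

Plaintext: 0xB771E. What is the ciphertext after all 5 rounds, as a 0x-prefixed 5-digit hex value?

s_0 = plaintext = 0xB771E
s_1 = Round(s_0, k_0) = 0xBA089
s_2 = Round(s_1, k_1) = 0xEE43F
s_3 = Round(s_2, k_2) = 0xD1E8E
s_4 = Round(s_3, k_3) = 0xAD02C
s_5 = Round(s_4, k_4) = 0xF731B

0xF731B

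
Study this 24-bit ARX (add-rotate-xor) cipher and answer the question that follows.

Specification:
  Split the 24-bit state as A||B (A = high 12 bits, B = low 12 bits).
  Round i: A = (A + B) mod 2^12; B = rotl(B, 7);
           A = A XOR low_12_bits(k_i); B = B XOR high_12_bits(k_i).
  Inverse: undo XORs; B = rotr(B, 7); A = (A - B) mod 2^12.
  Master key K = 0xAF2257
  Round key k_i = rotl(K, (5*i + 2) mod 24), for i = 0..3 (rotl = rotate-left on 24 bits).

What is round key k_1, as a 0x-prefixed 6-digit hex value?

K = 0xAF2257
k_0 = rotl(K, (5*0+2) mod 24) = rotl(K, 2) = 0xBC895E
k_1 = rotl(K, (5*1+2) mod 24) = rotl(K, 7) = 0x912BD7

0x912BD7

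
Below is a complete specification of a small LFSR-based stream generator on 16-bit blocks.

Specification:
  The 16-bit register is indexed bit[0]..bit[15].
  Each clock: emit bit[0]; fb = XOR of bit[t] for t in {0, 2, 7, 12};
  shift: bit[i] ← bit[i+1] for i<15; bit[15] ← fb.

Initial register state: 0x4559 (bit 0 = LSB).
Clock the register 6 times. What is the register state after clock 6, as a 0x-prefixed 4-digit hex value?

reg_0 = 0x4559
clock 1: out=1, reg = 0xA2AC
clock 2: out=0, reg = 0x5156
clock 3: out=0, reg = 0x28AB
clock 4: out=1, reg = 0x1455
clock 5: out=1, reg = 0x8A2A
clock 6: out=0, reg = 0x4515

0x4515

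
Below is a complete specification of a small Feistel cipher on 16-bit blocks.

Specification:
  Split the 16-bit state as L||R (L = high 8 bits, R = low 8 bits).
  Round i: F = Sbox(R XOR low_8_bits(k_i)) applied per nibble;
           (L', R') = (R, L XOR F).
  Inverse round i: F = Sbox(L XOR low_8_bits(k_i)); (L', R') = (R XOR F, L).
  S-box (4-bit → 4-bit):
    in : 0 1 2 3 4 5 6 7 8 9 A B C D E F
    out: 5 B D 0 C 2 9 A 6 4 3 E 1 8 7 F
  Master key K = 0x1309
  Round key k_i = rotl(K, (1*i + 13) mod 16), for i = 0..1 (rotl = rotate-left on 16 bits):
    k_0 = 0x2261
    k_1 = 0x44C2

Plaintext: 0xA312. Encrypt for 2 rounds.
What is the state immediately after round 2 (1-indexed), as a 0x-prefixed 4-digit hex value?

s_0 = plaintext = 0xA312
s_1 = Round(s_0, k_0) = 0x1203
s_2 = Round(s_1, k_1) = 0x0309

0x0309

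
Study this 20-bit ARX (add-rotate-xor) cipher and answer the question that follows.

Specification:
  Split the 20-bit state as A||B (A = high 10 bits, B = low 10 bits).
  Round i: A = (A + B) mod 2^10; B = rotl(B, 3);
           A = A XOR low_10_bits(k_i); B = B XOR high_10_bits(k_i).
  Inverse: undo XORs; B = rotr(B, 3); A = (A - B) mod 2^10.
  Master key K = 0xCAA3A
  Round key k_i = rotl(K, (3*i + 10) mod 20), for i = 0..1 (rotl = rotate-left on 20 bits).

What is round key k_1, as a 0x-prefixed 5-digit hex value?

0x75954

K = 0xCAA3A
k_0 = rotl(K, (3*0+10) mod 20) = rotl(K, 10) = 0x8EB2A
k_1 = rotl(K, (3*1+10) mod 20) = rotl(K, 13) = 0x75954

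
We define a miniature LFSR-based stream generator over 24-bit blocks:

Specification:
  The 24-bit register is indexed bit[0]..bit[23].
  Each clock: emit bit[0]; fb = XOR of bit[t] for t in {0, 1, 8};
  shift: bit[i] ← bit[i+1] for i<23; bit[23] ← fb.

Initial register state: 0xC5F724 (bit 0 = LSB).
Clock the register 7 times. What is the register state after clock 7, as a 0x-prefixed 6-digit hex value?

0x838BEE

reg_0 = 0xC5F724
clock 1: out=0, reg = 0xE2FB92
clock 2: out=0, reg = 0x717DC9
clock 3: out=1, reg = 0x38BEE4
clock 4: out=0, reg = 0x1C5F72
clock 5: out=0, reg = 0x0E2FB9
clock 6: out=1, reg = 0x0717DC
clock 7: out=0, reg = 0x838BEE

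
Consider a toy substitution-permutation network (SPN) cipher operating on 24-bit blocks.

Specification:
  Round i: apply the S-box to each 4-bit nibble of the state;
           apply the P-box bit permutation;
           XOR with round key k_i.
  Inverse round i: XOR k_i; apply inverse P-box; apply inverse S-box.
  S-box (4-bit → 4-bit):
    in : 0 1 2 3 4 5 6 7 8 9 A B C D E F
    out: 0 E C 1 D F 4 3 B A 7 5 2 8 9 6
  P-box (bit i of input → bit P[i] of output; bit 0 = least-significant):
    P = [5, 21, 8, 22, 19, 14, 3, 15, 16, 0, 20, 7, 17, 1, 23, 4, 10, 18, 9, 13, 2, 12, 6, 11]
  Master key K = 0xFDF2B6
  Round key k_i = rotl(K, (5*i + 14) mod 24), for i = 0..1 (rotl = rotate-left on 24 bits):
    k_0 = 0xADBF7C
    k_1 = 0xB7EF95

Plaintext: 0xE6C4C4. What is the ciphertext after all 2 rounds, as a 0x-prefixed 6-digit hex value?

0x027E77

s_0 = plaintext = 0xE6C4C4
s_1 = Round(s_0, k_0) = 0xFCF4DA
s_2 = Round(s_1, k_1) = 0x027E77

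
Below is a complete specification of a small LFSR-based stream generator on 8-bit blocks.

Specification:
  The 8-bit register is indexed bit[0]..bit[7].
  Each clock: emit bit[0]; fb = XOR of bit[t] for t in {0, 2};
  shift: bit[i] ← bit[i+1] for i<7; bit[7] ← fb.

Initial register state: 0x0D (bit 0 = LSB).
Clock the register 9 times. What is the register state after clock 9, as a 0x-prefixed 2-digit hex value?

reg_0 = 0x0D
clock 1: out=1, reg = 0x06
clock 2: out=0, reg = 0x83
clock 3: out=1, reg = 0xC1
clock 4: out=1, reg = 0xE0
clock 5: out=0, reg = 0x70
clock 6: out=0, reg = 0x38
clock 7: out=0, reg = 0x1C
clock 8: out=0, reg = 0x8E
clock 9: out=0, reg = 0xC7

0xC7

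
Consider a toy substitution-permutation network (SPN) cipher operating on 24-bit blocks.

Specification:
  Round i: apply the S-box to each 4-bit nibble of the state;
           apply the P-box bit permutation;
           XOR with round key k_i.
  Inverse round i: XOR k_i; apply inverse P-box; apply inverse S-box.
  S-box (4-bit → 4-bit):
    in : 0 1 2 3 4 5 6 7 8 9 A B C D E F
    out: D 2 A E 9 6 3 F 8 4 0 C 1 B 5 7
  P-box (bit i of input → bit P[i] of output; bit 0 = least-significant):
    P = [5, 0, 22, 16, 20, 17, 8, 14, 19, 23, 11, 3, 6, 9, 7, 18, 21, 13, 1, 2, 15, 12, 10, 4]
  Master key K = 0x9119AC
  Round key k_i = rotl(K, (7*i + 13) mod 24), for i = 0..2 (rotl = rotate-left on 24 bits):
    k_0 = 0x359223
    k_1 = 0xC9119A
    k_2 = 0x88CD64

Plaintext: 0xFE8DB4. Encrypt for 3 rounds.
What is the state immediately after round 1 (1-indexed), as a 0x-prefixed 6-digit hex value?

s_0 = plaintext = 0xFE8DB4
s_1 = Round(s_0, k_0) = 0x984709
s_2 = Round(s_1, k_1) = 0x155CD6
s_3 = Round(s_2, k_2) = 0x92BFC7

0x984709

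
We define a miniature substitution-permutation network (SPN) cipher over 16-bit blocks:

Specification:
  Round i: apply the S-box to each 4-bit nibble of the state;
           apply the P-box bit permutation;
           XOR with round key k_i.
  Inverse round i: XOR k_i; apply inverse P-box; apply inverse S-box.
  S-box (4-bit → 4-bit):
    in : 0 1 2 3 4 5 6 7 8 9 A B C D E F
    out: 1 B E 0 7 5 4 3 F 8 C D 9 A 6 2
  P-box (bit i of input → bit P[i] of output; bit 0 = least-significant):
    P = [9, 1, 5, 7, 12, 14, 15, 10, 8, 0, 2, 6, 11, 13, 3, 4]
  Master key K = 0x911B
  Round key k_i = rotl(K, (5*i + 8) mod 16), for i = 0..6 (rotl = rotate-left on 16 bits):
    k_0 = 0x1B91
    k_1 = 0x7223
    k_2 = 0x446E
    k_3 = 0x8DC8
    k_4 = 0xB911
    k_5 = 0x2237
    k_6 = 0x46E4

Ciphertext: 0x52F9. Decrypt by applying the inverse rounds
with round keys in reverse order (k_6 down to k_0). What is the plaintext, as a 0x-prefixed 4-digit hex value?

s_0 = ciphertext = 0x52F9
s_1 = InvRound(s_0, k_6) = 0xAEC3
s_2 = InvRound(s_1, k_5) = 0xCAAA
s_3 = InvRound(s_2, k_4) = 0x2778
s_4 = InvRound(s_3, k_3) = 0x136B
s_5 = InvRound(s_4, k_2) = 0x3410
s_6 = InvRound(s_5, k_1) = 0x9FD4
s_7 = InvRound(s_6, k_0) = 0x32A3

0x32A3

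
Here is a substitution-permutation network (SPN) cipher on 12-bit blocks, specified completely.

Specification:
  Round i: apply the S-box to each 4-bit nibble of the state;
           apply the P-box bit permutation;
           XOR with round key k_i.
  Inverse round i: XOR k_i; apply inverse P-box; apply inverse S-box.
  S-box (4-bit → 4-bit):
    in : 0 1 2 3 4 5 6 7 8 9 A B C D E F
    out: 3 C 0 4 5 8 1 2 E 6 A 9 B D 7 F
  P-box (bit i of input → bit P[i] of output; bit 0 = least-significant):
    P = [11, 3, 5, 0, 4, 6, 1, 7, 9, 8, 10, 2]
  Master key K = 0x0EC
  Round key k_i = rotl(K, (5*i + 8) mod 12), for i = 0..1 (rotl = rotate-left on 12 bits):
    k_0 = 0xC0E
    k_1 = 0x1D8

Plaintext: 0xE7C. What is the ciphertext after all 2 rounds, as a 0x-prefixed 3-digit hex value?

0x5C2

s_0 = plaintext = 0xE7C
s_1 = Round(s_0, k_0) = 0x347
s_2 = Round(s_1, k_1) = 0x5C2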